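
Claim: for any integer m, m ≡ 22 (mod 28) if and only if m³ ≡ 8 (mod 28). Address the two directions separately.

[⇒] Suppose m ≡ 22 (mod 28). Write m = 28j + 22. Then (28j + 22)³ = 21952j³ + 51744j² + 40656j + 10648 = 28(784j³ + 1848j² + 1452j + 380) + 8, so m³ ≡ 8 (mod 28).

[⇐] This fails: take m = 2. Then 2³ = 8 ≡ 8 (mod 28), yet 2 ≡ 2 (mod 28), not 22.

(⇒) holds; (⇐) fails.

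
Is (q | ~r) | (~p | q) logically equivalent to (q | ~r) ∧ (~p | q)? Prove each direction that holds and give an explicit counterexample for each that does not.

Not equivalent: only (⇐) holds.

[⇒] This fails. Under q = F, r = T, p = F, the left side is true but the right side is false.

[⇐] Assume the antecedent. If q is true, (q | ~r) | (~p | q) reduces to true regardless of the other variables. If q is false, the antecedent forces (q = F, r = F, p = F), and (q | ~r) | (~p | q) holds there. Either way (q | ~r) | (~p | q) holds.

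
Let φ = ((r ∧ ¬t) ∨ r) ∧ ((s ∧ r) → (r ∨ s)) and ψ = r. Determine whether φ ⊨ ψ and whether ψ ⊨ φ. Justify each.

(→) Assume the antecedent. If s is true, the antecedent forces (s = T, r = T, t = F) or (s = T, r = T, t = T), and r holds there. If s is false, the antecedent forces (s = F, r = T, t = F) or (s = F, r = T, t = T), and r holds there. Either way r holds.

(←) Assume the antecedent. If s is true, the antecedent forces (s = T, r = T, t = F) or (s = T, r = T, t = T), and the consequent holds there. If s is false, the antecedent forces (s = F, r = T, t = F) or (s = F, r = T, t = T), and the consequent holds there. Either way the consequent holds.

Both directions hold.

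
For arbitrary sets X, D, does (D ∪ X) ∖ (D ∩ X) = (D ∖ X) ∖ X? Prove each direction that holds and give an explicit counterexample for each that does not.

(⟹) This inclusion fails. Take X = {1}, D = ∅; then 1 ∈ (D ∪ X) ∖ (D ∩ X) but 1 ∉ (D ∖ X) ∖ X.

(⟸) Let x ∈ (D ∖ X) ∖ X. Then x ∈ D and x ∉ X, from which x ∈ (D ∪ X) ∖ (D ∩ X).

Only the reverse inclusion holds.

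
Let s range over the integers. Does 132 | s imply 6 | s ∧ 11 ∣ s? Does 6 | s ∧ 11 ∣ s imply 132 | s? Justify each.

(⟹) If 132 ∣ s, write s = 132q. Since 132 = 22·6, s = 6·(22q), so 6 ∣ s; and since 132 = 12·11, s = 11·(12q), so 11 ∣ s.

(⟸) This fails: take s = 66. Both 6 ∣ 66 and 11 ∣ 66, yet 66 is not a multiple of 132 (since 66 = 0·132 + 66), so 132 ∤ 66.

Only the forward direction holds.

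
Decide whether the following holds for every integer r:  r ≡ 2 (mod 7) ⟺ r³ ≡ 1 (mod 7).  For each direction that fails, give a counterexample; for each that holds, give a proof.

[⇐] This fails: take r = 1. Then 1³ = 1 ≡ 1 (mod 7), yet 1 ≡ 1 (mod 7), not 2.

[⇒] Suppose r ≡ 2 (mod 7). Write r = 7j + 2. Then (7j + 2)³ = 343j³ + 294j² + 84j + 8 = 7(49j³ + 42j² + 12j + 1) + 1, so r³ ≡ 1 (mod 7).

The forward direction holds; the converse fails.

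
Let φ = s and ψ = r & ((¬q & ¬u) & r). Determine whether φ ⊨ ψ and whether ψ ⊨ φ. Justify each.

Forward direction. This fails. Under r = F, s = T, u = F, q = F, the left side is true but the right side is false.

Converse. This fails. Under r = T, s = F, u = F, q = F, the left side is false but the right side is true.

(⇒) fails and (⇐) fails.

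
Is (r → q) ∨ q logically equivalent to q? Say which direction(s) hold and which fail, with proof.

[⇒] This fails. Under r = F, q = F, the left side is true but the right side is false.

[⇐] Assume the antecedent. If r is true, the antecedent forces (r = T, q = T), and (r → q) ∨ q holds there. If r is false, (r → q) ∨ q reduces to true regardless of the other variables. Either way (r → q) ∨ q holds.

Only the converse holds.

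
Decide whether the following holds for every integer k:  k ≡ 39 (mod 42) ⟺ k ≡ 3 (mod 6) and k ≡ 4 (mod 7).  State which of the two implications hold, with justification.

Forward direction. Suppose k ≡ 39 (mod 42); write k = 42j + 39. Since 6 ∣ 42, reducing mod 6 gives k ≡ 39 ≡ 3 (mod 6); since 7 ∣ 42, reducing mod 7 gives k ≡ 39 ≡ 4 (mod 7).

Converse. If k ≡ 3 (mod 6) and k ≡ 4 (mod 7), then by the Chinese remainder theorem k ≡ 39 (mod 42). This is exactly k ≡ 39 (mod 42).

Both directions hold.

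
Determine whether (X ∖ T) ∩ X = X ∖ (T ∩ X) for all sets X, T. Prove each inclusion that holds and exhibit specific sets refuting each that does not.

(⟸) Let x ∈ X ∖ (T ∩ X). Then x ∈ X and x ∉ T, from which x ∈ (X ∖ T) ∩ X.

(⟹) Let x ∈ (X ∖ T) ∩ X. Then x ∈ X and x ∉ T, from which x ∈ X ∖ (T ∩ X).

Both inclusions hold; the sets are equal.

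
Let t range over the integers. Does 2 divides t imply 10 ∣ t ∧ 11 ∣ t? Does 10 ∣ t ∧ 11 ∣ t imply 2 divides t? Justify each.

Not equivalent: only (⇐) holds.

(⇒) This fails: take t = 2. Certainly 2 ∣ 2, but 10 ∤ 2.

(⇐) Suppose 10 ∣ t and 11 ∣ t. Any common multiple of 10 and 11 is a multiple of their lcm; here gcd(10, 11) = 1, so lcm(10, 11) = 10·11 = 110, so 110 ∣ t. Since 2 ∣ 110, it follows that 2 ∣ t.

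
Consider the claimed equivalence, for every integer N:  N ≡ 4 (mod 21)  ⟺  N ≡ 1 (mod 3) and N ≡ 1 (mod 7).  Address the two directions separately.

(⇒) fails and (⇐) fails.

[⇒] This fails: N = 4 gives 4 ≡ 4 (mod 21) but 4 ≡ 4 (mod 7), so the conjunction on the right does not hold.

[⇐] This fails: N = 1 satisfies both congruences on the right (1 ≡ 1 mod 3 and 1 ≡ 1 mod 7) yet 1 ≡ 1 (mod 21), not 4.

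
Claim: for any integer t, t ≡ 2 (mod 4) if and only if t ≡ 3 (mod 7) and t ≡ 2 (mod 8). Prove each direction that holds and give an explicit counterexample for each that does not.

Forward direction. This fails: t = 2 gives 2 ≡ 2 (mod 4) but 2 ≡ 2 (mod 7), so the conjunction on the right does not hold.

Converse. If t ≡ 3 (mod 7) and t ≡ 2 (mod 8), then by the Chinese remainder theorem t ≡ 10 (mod 56). Since 10 ≡ 2 (mod 4) and 4 ∣ 56, we get t ≡ 2 (mod 4).

Only the reverse direction holds.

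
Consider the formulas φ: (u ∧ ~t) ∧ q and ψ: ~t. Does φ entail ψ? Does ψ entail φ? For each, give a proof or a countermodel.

Forward direction. Assume the antecedent. If t is true, the antecedent cannot hold. If t is false, ~t reduces to true regardless of the other variables. Either way ~t holds.

Converse. This fails. Under t = F, q = F, u = F, the left side is false but the right side is true.

Not equivalent: only (⇒) holds.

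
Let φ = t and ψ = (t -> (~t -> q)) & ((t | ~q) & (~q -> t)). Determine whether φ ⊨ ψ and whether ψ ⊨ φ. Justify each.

(→) Assume the antecedent. If t is true, the consequent reduces to true regardless of the other variables. If t is false, the antecedent cannot hold. Either way the consequent holds.

(←) Assume the antecedent. If t is true, t reduces to true regardless of the other variables. If t is false, the antecedent cannot hold. Either way t holds.

Both directions hold; the statement is true.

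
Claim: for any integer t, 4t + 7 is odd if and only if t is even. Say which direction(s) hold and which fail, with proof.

(→) This fails: take t = 1. Then 4t + 7 = 11, which is odd, yet t = 1 is odd, not even.

(←) Suppose t is even. Since 4 is even, 4t is even for every t, so 4t + 7 has the same parity as 7, which is odd. Hence 4t + 7 is odd.

Only the converse holds.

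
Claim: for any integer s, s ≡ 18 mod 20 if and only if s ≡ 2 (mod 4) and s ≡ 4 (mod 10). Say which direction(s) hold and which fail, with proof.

Forward direction. This fails: s = 18 gives 18 ≡ 18 (mod 20) but 18 ≡ 8 (mod 10), so the conjunction on the right does not hold.

Converse. This fails: s = 14 satisfies both congruences on the right (14 ≡ 2 mod 4 and 14 ≡ 4 mod 10) yet 14 ≡ 14 (mod 20), not 18.

Both directions fail.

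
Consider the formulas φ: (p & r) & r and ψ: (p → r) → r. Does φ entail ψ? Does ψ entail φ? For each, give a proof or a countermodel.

Only the forward direction holds.

(→) Assume the antecedent. If p is true, (p → r) → r reduces to true regardless of the other variables. If p is false, the antecedent cannot hold. Either way (p → r) → r holds.

(←) This fails. Under p = T, r = F, the left side is false but the right side is true.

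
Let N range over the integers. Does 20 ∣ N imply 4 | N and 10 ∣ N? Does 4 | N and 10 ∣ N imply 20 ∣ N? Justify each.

(⟹) If 20 ∣ N, write N = 20q. Since 20 = 5·4, N = 4·(5q), so 4 ∣ N; and since 20 = 2·10, N = 10·(2q), so 10 ∣ N.

(⟸) Suppose 4 ∣ N and 10 ∣ N. Any common multiple of 4 and 10 is a multiple of their lcm; here lcm(4, 10) = 4·10/gcd(4, 10) = 40/2 = 20, so 20 ∣ N.

Both implications hold.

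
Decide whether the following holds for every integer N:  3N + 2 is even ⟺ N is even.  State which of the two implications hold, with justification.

Both directions hold; the statement is true.

(→) Suppose 3N + 2 is even. Since 3 is odd, 3N and N have the same parity, so 3N + 2 ≡ N + 2 (mod 2). As 2 is even, 3N + 2 is even exactly when N is even. Thus N is even.

(←) Conversely, suppose N is even; write N = 2j. Then 3N + 2 = 3·(2j) + 2 = 2·3j + 2, which is even.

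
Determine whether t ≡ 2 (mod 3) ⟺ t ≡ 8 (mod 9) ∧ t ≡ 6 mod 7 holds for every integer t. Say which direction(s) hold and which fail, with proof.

Forward direction. This fails: t = 2 gives 2 ≡ 2 (mod 3) but 2 ≡ 2 (mod 9), so the conjunction on the right does not hold.

Converse. If t ≡ 8 (mod 9) and t ≡ 6 (mod 7), then by the Chinese remainder theorem t ≡ 62 (mod 63). Since 62 ≡ 2 (mod 3) and 3 ∣ 63, we get t ≡ 2 (mod 3).

(⇒) fails; (⇐) holds.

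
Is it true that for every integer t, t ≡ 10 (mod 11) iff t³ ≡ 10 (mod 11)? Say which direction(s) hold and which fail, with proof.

(⟹) Suppose t ≡ 10 (mod 11). Write t = 11j + 10. Then (11j + 10)³ = 1331j³ + 3630j² + 3300j + 1000 = 11(121j³ + 330j² + 300j + 90) + 10, so t³ ≡ 10 (mod 11).

(⟸) Conversely, suppose t³ ≡ 10 (mod 11). The only residue r in {0, …, 10} with r³ ≡ 10 (mod 11) is r = 10, so t ≡ 10 (mod 11).

Both implications hold.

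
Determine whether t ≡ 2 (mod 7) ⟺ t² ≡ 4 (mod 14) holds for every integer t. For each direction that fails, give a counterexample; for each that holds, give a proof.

Both directions fail.

[⇒] This fails: take t = 9. Then 9 ≡ 2 (mod 7), but 9² = 81 ≡ 11 (mod 14), not 4.

[⇐] This fails: take t = 12. Then 12² = 144 ≡ 4 (mod 14), yet 12 ≡ 5 (mod 7), not 2.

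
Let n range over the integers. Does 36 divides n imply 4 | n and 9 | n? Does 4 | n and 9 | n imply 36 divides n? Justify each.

Both directions hold.

Forward direction. If 36 ∣ n, write n = 36q. Since 36 = 9·4, n = 4·(9q), so 4 ∣ n; and since 36 = 4·9, n = 9·(4q), so 9 ∣ n.

Converse. Suppose 4 ∣ n and 9 ∣ n. Any common multiple of 4 and 9 is a multiple of their lcm; here gcd(4, 9) = 1, so lcm(4, 9) = 4·9 = 36, so 36 ∣ n.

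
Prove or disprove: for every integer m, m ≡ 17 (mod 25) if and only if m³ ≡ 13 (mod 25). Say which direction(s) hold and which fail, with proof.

Equivalent; both directions hold.

(⟹) Suppose m ≡ 17 (mod 25). Write m = 25j + 17. Then (25j + 17)³ = 15625j³ + 31875j² + 21675j + 4913 = 25(625j³ + 1275j² + 867j + 196) + 13, so m³ ≡ 13 (mod 25).

(⟸) Conversely, suppose m³ ≡ 13 (mod 25). The only residue r in {0, …, 24} with r³ ≡ 13 (mod 25) is r = 17, so m ≡ 17 (mod 25).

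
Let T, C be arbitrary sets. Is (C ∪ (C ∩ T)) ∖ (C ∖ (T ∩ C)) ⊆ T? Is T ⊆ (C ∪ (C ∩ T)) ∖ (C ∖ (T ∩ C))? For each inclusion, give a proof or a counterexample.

(⊆) Let x ∈ (C ∪ (C ∩ T)) ∖ (C ∖ (T ∩ C)). Then x ∈ T ∩ C, from which x ∈ T.

(⊇) This inclusion fails. Take T = {1}, C = ∅; then 1 ∈ T but 1 ∉ (C ∪ (C ∩ T)) ∖ (C ∖ (T ∩ C)).

(⊆) holds; (⊇) fails.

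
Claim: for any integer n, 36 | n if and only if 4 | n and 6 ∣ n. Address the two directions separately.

Forward direction. If 36 ∣ n, write n = 36q. Since 36 = 9·4, n = 4·(9q), so 4 ∣ n; and since 36 = 6·6, n = 6·(6q), so 6 ∣ n.

Converse. This fails: take n = 12. Both 4 ∣ 12 and 6 ∣ 12, yet 12 is not a multiple of 36 (since 12 = 0·36 + 12), so 36 ∤ 12.

Only the forward direction holds.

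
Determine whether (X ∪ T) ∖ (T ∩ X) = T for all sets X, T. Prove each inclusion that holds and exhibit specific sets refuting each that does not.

Both inclusions fail.

(⊆) This inclusion fails. Take X = {1}, T = ∅; then 1 ∈ (X ∪ T) ∖ (T ∩ X) but 1 ∉ T.

(⊇) This inclusion fails. Take X = {1}, T = {1}; then 1 ∈ T but 1 ∉ (X ∪ T) ∖ (T ∩ X).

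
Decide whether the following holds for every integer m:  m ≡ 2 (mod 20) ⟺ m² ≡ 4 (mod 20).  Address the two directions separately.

(→) Suppose m ≡ 2 (mod 20). Write m = 20j + 2. Then (20j + 2)² = 400j² + 80j + 4 = 20(20j² + 4j) + 4, so m² ≡ 4 (mod 20).

(←) This fails: take m = 8. Then 8² = 64 ≡ 4 (mod 20), yet 8 ≡ 8 (mod 20), not 2.

(⇒) holds; (⇐) fails.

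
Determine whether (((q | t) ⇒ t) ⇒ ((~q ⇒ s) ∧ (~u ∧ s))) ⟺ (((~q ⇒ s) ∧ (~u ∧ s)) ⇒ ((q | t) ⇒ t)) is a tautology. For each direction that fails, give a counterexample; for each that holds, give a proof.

Forward direction. This fails. Under s = T, q = T, t = F, u = F, the left side is true but the right side is false.

Converse. This fails. Under s = F, q = F, t = F, u = F, the left side is false but the right side is true.

Both directions fail.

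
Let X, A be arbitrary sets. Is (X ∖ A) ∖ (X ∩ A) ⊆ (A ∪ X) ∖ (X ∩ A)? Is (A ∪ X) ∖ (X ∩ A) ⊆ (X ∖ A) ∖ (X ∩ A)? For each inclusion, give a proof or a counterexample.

Only the forward inclusion holds.

(⊇) This inclusion fails. Take X = ∅, A = {1}; then 1 ∈ (A ∪ X) ∖ (X ∩ A) but 1 ∉ (X ∖ A) ∖ (X ∩ A).

(⊆) Let x ∈ (X ∖ A) ∖ (X ∩ A). Then x ∈ X and x ∉ A, from which x ∈ (A ∪ X) ∖ (X ∩ A).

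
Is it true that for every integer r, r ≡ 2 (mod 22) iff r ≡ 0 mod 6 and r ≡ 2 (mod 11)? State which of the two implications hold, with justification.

(→) This fails: r = 2 gives 2 ≡ 2 (mod 22) but 2 ≡ 2 (mod 6), so the conjunction on the right does not hold.

(←) Conversely, if r ≡ 0 (mod 6) and r ≡ 2 (mod 11), then by the Chinese remainder theorem r ≡ 24 (mod 66). Since 24 ≡ 2 (mod 22) and 22 ∣ 66, we get r ≡ 2 (mod 22).

Only the reverse direction holds.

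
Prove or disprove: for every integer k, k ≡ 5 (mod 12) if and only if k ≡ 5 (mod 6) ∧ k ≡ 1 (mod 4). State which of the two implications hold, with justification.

Both implications hold.

(⟹) Suppose k ≡ 5 (mod 12); write k = 12j + 5. Since 6 ∣ 12, reducing mod 6 gives k ≡ 5 (mod 6); since 4 ∣ 12, reducing mod 4 gives k ≡ 5 ≡ 1 (mod 4).

(⟸) Conversely, if k ≡ 5 (mod 6) and k ≡ 1 (mod 4), then by the Chinese remainder theorem k ≡ 5 (mod 12). This is exactly k ≡ 5 (mod 12).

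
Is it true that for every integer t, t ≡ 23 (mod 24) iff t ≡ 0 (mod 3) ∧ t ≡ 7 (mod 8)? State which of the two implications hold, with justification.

(⟹) This fails: t = 23 gives 23 ≡ 23 (mod 24) but 23 ≡ 2 (mod 3), so the conjunction on the right does not hold.

(⟸) This fails: t = 15 satisfies both congruences on the right (15 ≡ 0 mod 3 and 15 ≡ 7 mod 8) yet 15 ≡ 15 (mod 24), not 23.

(⇒) fails and (⇐) fails.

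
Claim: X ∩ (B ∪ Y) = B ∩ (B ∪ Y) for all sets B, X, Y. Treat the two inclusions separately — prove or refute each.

(⊆) This inclusion fails. Take B = ∅, X = {1}, Y = {1}; then 1 ∈ X ∩ (B ∪ Y) but 1 ∉ B ∩ (B ∪ Y).

(⊇) This inclusion fails. Take B = {1}, X = ∅, Y = ∅; then 1 ∈ B ∩ (B ∪ Y) but 1 ∉ X ∩ (B ∪ Y).

(⊆) fails and (⊇) fails.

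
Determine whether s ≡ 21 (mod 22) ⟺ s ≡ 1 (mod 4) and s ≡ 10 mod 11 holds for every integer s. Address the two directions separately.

The forward direction fails; the converse holds.

(←) If s ≡ 1 (mod 4) and s ≡ 10 (mod 11), then by the Chinese remainder theorem s ≡ 21 (mod 44). Since 21 ≡ 21 (mod 22) and 22 ∣ 44, we get s ≡ 21 (mod 22).

(→) This fails: s = 43 gives 43 ≡ 21 (mod 22) but 43 ≡ 3 (mod 4), so the conjunction on the right does not hold.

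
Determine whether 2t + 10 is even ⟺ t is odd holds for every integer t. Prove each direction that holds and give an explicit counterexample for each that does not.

(⇐) Suppose t is odd. Since 2 is even, 2t is even for every t, so 2t + 10 has the same parity as 10, which is even. Hence 2t + 10 is even.

(⇒) This fails: take t = 4. Then 2t + 10 = 18, which is even, yet t = 4 is even, not odd.

Only the reverse direction holds.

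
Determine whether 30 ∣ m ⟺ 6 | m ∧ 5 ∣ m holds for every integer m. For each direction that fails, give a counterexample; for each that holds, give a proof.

(⟹) If 30 ∣ m, write m = 30q. Since 30 = 5·6, m = 6·(5q), so 6 ∣ m; and since 30 = 6·5, m = 5·(6q), so 5 ∣ m.

(⟸) Suppose 6 ∣ m and 5 ∣ m. Any common multiple of 6 and 5 is a multiple of their lcm; here gcd(6, 5) = 1, so lcm(6, 5) = 6·5 = 30, so 30 ∣ m.

Both implications hold.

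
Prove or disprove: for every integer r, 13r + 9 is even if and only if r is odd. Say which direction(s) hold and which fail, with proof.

[⇒] Suppose 13r + 9 is even. Since 13 is odd, 13r and r have the same parity, so 13r + 9 ≡ r + 9 (mod 2). As 9 is odd, 13r + 9 is even exactly when r is odd. Thus r is odd.

[⇐] Conversely, suppose r is odd; write r = 2j + 1. Then 13r + 9 = 13·(2j + 1) + 9 = 2·13j + 22, which is even.

Both directions hold; the statement is true.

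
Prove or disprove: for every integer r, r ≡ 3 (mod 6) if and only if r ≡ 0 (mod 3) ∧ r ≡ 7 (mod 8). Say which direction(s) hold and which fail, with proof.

(⇒) This fails: r = 9 gives 9 ≡ 3 (mod 6) but 9 ≡ 1 (mod 8), so the conjunction on the right does not hold.

(⇐) Conversely, if r ≡ 0 (mod 3) and r ≡ 7 (mod 8), then by the Chinese remainder theorem r ≡ 15 (mod 24). Since 15 ≡ 3 (mod 6) and 6 ∣ 24, we get r ≡ 3 (mod 6).

(⇒) fails; (⇐) holds.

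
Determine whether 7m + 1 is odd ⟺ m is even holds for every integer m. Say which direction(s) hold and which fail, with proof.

Both implications hold.

Converse. Suppose m is even; write m = 2j. Then 7m + 1 = 7·(2j) + 1 = 2·7j + 1, which is odd.

Forward direction. Suppose 7m + 1 is odd. Since 7 is odd, 7m and m have the same parity, so 7m + 1 ≡ m + 1 (mod 2). As 1 is odd, 7m + 1 is odd exactly when m is even. Thus m is even.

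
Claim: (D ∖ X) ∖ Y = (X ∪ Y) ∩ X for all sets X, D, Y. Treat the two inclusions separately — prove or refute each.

(⟹) This inclusion fails. Take X = ∅, D = {1}, Y = ∅; then 1 ∈ (D ∖ X) ∖ Y but 1 ∉ (X ∪ Y) ∩ X.

(⟸) This inclusion fails. Take X = {1}, D = ∅, Y = ∅; then 1 ∈ (X ∪ Y) ∩ X but 1 ∉ (D ∖ X) ∖ Y.

Both inclusions fail.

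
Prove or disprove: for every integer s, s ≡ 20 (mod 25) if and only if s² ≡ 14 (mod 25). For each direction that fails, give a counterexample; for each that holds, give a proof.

Neither direction holds.

(⟹) This fails: take s = 20. Then 20 ≡ 20 (mod 25), but 20² = 400 ≡ 0 (mod 25), not 14.

(⟸) This fails: take s = 8. Then 8² = 64 ≡ 14 (mod 25), yet 8 ≡ 8 (mod 25), not 20.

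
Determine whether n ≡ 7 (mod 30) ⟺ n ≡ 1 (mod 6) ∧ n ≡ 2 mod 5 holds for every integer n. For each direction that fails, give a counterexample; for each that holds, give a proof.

Both directions hold.

Forward direction. Suppose n ≡ 7 (mod 30); write n = 30j + 7. Since 6 ∣ 30, reducing mod 6 gives n ≡ 7 ≡ 1 (mod 6); since 5 ∣ 30, reducing mod 5 gives n ≡ 7 ≡ 2 (mod 5).

Converse. If n ≡ 1 (mod 6) and n ≡ 2 (mod 5), then by the Chinese remainder theorem n ≡ 7 (mod 30). This is exactly n ≡ 7 (mod 30).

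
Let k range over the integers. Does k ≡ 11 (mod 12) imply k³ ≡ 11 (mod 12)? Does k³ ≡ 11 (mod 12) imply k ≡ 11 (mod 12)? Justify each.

Both directions hold.

(⟸) For the converse, argue contrapositively. If k ≢ 11 (mod 12), then k is congruent to one of 0, 1, 2, 3, 4, 5, 6, 7, 8, 9, 10 modulo 12, and these give k³ ≡ 0, 1, 8, 3, 4, 5, 0, 7, 8, 9, 4 respectively — never 11.

(⟹) Suppose k ≡ 11 (mod 12). Write k = 12j + 11. Then (12j + 11)³ = 1728j³ + 4752j² + 4356j + 1331 = 12(144j³ + 396j² + 363j + 110) + 11, so k³ ≡ 11 (mod 12).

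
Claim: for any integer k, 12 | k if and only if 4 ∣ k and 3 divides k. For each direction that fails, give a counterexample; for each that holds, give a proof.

(⇐) Suppose 4 ∣ k and 3 ∣ k. Any common multiple of 4 and 3 is a multiple of their lcm; here gcd(4, 3) = 1, so lcm(4, 3) = 4·3 = 12, so 12 ∣ k.

(⇒) If 12 ∣ k, write k = 12q. Since 12 = 3·4, k = 4·(3q), so 4 ∣ k; and since 12 = 4·3, k = 3·(4q), so 3 ∣ k.

Both implications hold.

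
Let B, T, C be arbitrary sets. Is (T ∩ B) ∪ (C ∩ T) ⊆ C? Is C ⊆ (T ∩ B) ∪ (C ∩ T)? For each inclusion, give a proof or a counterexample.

Forward inclusion. This inclusion fails. Take B = {1}, T = {1}, C = ∅; then 1 ∈ (T ∩ B) ∪ (C ∩ T) but 1 ∉ C.

Reverse inclusion. This inclusion fails. Take B = ∅, T = ∅, C = {1}; then 1 ∈ C but 1 ∉ (T ∩ B) ∪ (C ∩ T).

Neither inclusion holds.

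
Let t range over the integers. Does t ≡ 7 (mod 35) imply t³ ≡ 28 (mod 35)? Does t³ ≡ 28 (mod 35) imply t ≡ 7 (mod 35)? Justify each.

Both implications hold.

(⟹) Suppose t ≡ 7 (mod 35). Write t = 35j + 7. Then (35j + 7)³ = 42875j³ + 25725j² + 5145j + 343 = 35(1225j³ + 735j² + 147j + 9) + 28, so t³ ≡ 28 (mod 35).

(⟸) Conversely, suppose t³ ≡ 28 (mod 35). The only residue r in {0, …, 34} with r³ ≡ 28 (mod 35) is r = 7, so t ≡ 7 (mod 35).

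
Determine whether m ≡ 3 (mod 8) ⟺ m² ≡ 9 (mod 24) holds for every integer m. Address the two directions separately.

(⇒) This fails: take m = 11. Then 11 ≡ 3 (mod 8), but 11² = 121 ≡ 1 (mod 24), not 9.

(⇐) This fails: take m = 9. Then 9² = 81 ≡ 9 (mod 24), yet 9 ≡ 1 (mod 8), not 3.

(⇒) fails and (⇐) fails.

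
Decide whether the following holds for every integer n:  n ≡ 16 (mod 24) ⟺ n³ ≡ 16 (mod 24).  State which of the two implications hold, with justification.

[⇐] This fails: take n = 4. Then 4³ = 64 ≡ 16 (mod 24), yet 4 ≡ 4 (mod 24), not 16.

[⇒] Suppose n ≡ 16 (mod 24). Write n = 24j + 16. Then (24j + 16)³ = 13824j³ + 27648j² + 18432j + 4096 = 24(576j³ + 1152j² + 768j + 170) + 16, so n³ ≡ 16 (mod 24).

Not equivalent: only (⇒) holds.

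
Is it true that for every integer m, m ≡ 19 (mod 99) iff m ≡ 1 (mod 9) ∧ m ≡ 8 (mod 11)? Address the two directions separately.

(⇐) If m ≡ 1 (mod 9) and m ≡ 8 (mod 11), then by the Chinese remainder theorem m ≡ 19 (mod 99). This is exactly m ≡ 19 (mod 99).

(⇒) Suppose m ≡ 19 (mod 99); write m = 99j + 19. Since 9 ∣ 99, reducing mod 9 gives m ≡ 19 ≡ 1 (mod 9); since 11 ∣ 99, reducing mod 11 gives m ≡ 19 ≡ 8 (mod 11).

The biconditional holds.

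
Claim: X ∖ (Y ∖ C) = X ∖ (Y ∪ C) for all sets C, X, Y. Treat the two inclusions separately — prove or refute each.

Only the reverse inclusion holds.

(⊆) This inclusion fails. Take C = {1}, X = {1}, Y = ∅; then 1 ∈ X ∖ (Y ∖ C) but 1 ∉ X ∖ (Y ∪ C).

(⊇) Let x ∈ X ∖ (Y ∪ C). Then x ∈ X and x ∉ C, Y, from which x ∈ X ∖ (Y ∖ C).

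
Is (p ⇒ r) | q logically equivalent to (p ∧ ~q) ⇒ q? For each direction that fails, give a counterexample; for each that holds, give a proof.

(⟸) Assume the antecedent. If p is true, the antecedent forces (r = F, p = T, q = T) or (r = T, p = T, q = T), and (p ⇒ r) | q holds there. If p is false, (p ⇒ r) | q reduces to true regardless of the other variables. Either way (p ⇒ r) | q holds.

(⟹) This fails. Under r = T, p = T, q = F, the left side is true but the right side is false.

Not equivalent: only (⇐) holds.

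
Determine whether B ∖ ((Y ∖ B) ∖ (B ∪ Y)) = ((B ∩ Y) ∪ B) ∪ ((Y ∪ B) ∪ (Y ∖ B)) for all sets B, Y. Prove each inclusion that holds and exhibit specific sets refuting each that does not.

(⟹) Let x ∈ B ∖ ((Y ∖ B) ∖ (B ∪ Y)). Then either x ∈ B and x ∉ Y; or x ∈ B ∩ Y. In each case x ∈ ((B ∩ Y) ∪ B) ∪ ((Y ∪ B) ∪ (Y ∖ B)), so B ∖ ((Y ∖ B) ∖ (B ∪ Y)) ⊆ ((B ∩ Y) ∪ B) ∪ ((Y ∪ B) ∪ (Y ∖ B)).

(⟸) This inclusion fails. Take B = ∅, Y = {1}; then 1 ∈ ((B ∩ Y) ∪ B) ∪ ((Y ∪ B) ∪ (Y ∖ B)) but 1 ∉ B ∖ ((Y ∖ B) ∖ (B ∪ Y)).

Only the forward inclusion holds.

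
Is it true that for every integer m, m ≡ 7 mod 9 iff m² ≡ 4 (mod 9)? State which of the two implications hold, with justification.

(⇒) holds; (⇐) fails.

(→) Suppose m ≡ 7 mod 9. Write m = 9j + 7. Then (9j + 7)² = 81j² + 126j + 49 = 9(9j² + 14j + 5) + 4, so m² ≡ 4 (mod 9).

(←) This fails: take m = 2. Then 2² = 4 ≡ 4 (mod 9), yet 2 ≡ 2 (mod 9), not 7.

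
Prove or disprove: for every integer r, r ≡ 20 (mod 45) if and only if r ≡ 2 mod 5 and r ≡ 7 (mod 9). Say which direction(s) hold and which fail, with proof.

(→) This fails: r = 20 gives 20 ≡ 20 (mod 45) but 20 ≡ 0 (mod 5), so the conjunction on the right does not hold.

(←) This fails: r = 7 satisfies both congruences on the right (7 ≡ 2 mod 5 and 7 ≡ 7 mod 9) yet 7 ≡ 7 (mod 45), not 20.

Neither direction holds.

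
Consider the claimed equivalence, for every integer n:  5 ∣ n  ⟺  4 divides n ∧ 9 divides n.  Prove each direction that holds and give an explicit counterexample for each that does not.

(⇒) fails and (⇐) fails.

(→) This fails: take n = 5. Certainly 5 ∣ 5, but 4 ∤ 5.

(←) This fails: take n = 36. Both 4 ∣ 36 and 9 ∣ 36, yet 36 is not a multiple of 5 (since 36 = 7·5 + 1), so 5 ∤ 36.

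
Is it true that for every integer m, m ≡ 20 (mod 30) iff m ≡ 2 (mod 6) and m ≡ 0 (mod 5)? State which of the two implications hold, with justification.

Forward direction. Suppose m ≡ 20 (mod 30); write m = 30j + 20. Since 6 ∣ 30, reducing mod 6 gives m ≡ 20 ≡ 2 (mod 6); since 5 ∣ 30, reducing mod 5 gives m ≡ 20 ≡ 0 (mod 5).

Converse. If m ≡ 2 (mod 6) and m ≡ 0 (mod 5), then by the Chinese remainder theorem m ≡ 20 (mod 30). This is exactly m ≡ 20 (mod 30).

Both implications hold.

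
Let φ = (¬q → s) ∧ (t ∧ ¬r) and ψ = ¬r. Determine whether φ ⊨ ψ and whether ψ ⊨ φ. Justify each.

Only the forward direction holds.

(→) Assume the antecedent. If s is true, the antecedent forces (t = T, s = T, q = F, r = F) or (t = T, s = T, q = T, r = F), and ¬r holds there. If s is false, the antecedent forces (t = T, s = F, q = T, r = F), and ¬r holds there. Either way ¬r holds.

(←) This fails. Under t = F, s = F, q = F, r = F, the left side is false but the right side is true.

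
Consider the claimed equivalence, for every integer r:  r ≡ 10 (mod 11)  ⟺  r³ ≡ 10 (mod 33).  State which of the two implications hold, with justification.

(⇒) This fails: take r = 21. Then 21 ≡ 10 (mod 11), but 21³ = 9261 ≡ 21 (mod 33), not 10.

(⇐) Conversely, the residues r modulo 33 with r³ ≡ 10 (mod 33) are exactly {10}, and each is ≡ 10 (mod 11).

(⇒) fails; (⇐) holds.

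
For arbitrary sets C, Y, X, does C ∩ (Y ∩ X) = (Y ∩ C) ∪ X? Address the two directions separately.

Only the forward inclusion holds.

(⊇) This inclusion fails. Take C = {1}, Y = {1}, X = ∅; then 1 ∈ (Y ∩ C) ∪ X but 1 ∉ C ∩ (Y ∩ X).

(⊆) Let x ∈ C ∩ (Y ∩ X). Then x ∈ C ∩ Y ∩ X, from which x ∈ (Y ∩ C) ∪ X.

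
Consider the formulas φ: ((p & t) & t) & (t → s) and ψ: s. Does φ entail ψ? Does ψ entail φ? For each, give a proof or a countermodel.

(⇒) holds; (⇐) fails.

(→) Assume the antecedent. If p is true, the antecedent forces (p = T, s = T, t = T), and s holds there. If p is false, the antecedent cannot hold. Either way s holds.

(←) This fails. Under p = F, s = T, t = F, the left side is false but the right side is true.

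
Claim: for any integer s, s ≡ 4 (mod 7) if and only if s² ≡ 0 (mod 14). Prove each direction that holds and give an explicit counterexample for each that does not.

(→) This fails: take s = 4. Then 4 ≡ 4 (mod 7), but 4² = 16 ≡ 2 (mod 14), not 0.

(←) This fails: take s = 0. Then 0² = 0 ≡ 0 (mod 14), yet 0 ≡ 0 (mod 7), not 4.

Both directions fail.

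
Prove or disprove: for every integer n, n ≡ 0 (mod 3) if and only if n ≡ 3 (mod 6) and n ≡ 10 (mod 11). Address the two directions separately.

(⇒) This fails: n = 0 gives 0 ≡ 0 (mod 3) but 0 ≡ 0 (mod 6), so the conjunction on the right does not hold.

(⇐) Conversely, if n ≡ 3 (mod 6) and n ≡ 10 (mod 11), then by the Chinese remainder theorem n ≡ 21 (mod 66). Since 21 ≡ 0 (mod 3) and 3 ∣ 66, we get n ≡ 0 (mod 3).

Not equivalent: only (⇐) holds.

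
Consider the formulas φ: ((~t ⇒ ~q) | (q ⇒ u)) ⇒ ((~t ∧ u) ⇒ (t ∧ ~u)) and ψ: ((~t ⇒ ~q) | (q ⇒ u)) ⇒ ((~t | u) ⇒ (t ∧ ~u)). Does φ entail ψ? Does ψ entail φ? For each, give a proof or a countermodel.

Forward direction. This fails. Under u = F, t = F, q = F, the left side is true but the right side is false.

Converse. Assume the antecedent. If u is true, the antecedent cannot hold. If u is false, the consequent reduces to true regardless of the other variables. Either way the consequent holds.

The forward direction fails; the converse holds.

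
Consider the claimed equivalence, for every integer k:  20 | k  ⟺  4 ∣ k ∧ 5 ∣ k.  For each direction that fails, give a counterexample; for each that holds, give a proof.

(⟹) If 20 ∣ k, write k = 20q. Since 20 = 5·4, k = 4·(5q), so 4 ∣ k; and since 20 = 4·5, k = 5·(4q), so 5 ∣ k.

(⟸) Suppose 4 ∣ k and 5 ∣ k. Any common multiple of 4 and 5 is a multiple of their lcm; here gcd(4, 5) = 1, so lcm(4, 5) = 4·5 = 20, so 20 ∣ k.

The biconditional holds.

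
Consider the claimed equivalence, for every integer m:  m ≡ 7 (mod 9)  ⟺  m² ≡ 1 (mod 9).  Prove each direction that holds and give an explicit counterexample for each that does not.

Forward direction. This fails: take m = 7. Then 7 ≡ 7 (mod 9), but 7² = 49 ≡ 4 (mod 9), not 1.

Converse. This fails: take m = 1. Then 1² = 1 ≡ 1 (mod 9), yet 1 ≡ 1 (mod 9), not 7.

Neither direction holds.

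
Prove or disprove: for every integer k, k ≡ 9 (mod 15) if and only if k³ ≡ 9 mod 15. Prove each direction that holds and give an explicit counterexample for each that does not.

(⇒) Suppose k ≡ 9 (mod 15). Write k = 15j + 9. Then (15j + 9)³ = 3375j³ + 6075j² + 3645j + 729 = 15(225j³ + 405j² + 243j + 48) + 9, so k³ ≡ 9 (mod 15).

(⇐) Conversely, suppose k³ ≡ 9 (mod 15). The only residue r in {0, …, 14} with r³ ≡ 9 (mod 15) is r = 9, so k ≡ 9 (mod 15).

Both implications hold.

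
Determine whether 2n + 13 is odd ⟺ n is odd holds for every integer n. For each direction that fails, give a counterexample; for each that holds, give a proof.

Not equivalent: only (⇐) holds.

(⟹) This fails: take n = 0. Then 2n + 13 = 13, which is odd, yet n = 0 is even, not odd.

(⟸) Suppose n is odd. Since 2 is even, 2n is even for every n, so 2n + 13 has the same parity as 13, which is odd. Hence 2n + 13 is odd.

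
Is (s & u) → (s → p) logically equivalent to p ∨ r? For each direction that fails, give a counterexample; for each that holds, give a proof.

(⟹) This fails. Under s = F, p = F, u = F, r = F, the left side is true but the right side is false.

(⟸) This fails. Under s = T, p = F, u = T, r = T, the left side is false but the right side is true.

Both directions fail.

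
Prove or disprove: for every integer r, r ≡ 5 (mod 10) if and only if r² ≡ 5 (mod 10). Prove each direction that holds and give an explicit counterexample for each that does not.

Both implications hold.

(←) Suppose r² ≡ 5 (mod 10). The only residue r in {0, …, 9} with r² ≡ 5 (mod 10) is r = 5, so r ≡ 5 (mod 10).

(→) Suppose r ≡ 5 (mod 10). Write r = 10j + 5. Then (10j + 5)² = 100j² + 100j + 25 = 10(10j² + 10j + 2) + 5, so r² ≡ 5 (mod 10).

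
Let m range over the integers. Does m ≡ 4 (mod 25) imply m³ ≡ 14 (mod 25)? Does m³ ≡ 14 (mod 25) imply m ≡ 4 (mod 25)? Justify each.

Both directions hold; the statement is true.

(⇒) Suppose m ≡ 4 (mod 25). Write m = 25j + 4. Then (25j + 4)³ = 15625j³ + 7500j² + 1200j + 64 = 25(625j³ + 300j² + 48j + 2) + 14, so m³ ≡ 14 (mod 25).

(⇐) Conversely, suppose m³ ≡ 14 (mod 25). The only residue r in {0, …, 24} with r³ ≡ 14 (mod 25) is r = 4, so m ≡ 4 (mod 25).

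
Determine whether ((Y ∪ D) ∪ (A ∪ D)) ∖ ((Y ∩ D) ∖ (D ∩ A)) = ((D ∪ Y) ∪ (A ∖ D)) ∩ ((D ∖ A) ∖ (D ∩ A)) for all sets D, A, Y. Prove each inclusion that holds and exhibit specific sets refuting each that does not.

(⊆) This inclusion fails. Take D = ∅, A = {1}, Y = ∅; then 1 ∈ ((Y ∪ D) ∪ (A ∪ D)) ∖ ((Y ∩ D) ∖ (D ∩ A)) but 1 ∉ ((D ∪ Y) ∪ (A ∖ D)) ∩ ((D ∖ A) ∖ (D ∩ A)).

(⊇) This inclusion fails. Take D = {1}, A = ∅, Y = {1}; then 1 ∈ ((D ∪ Y) ∪ (A ∖ D)) ∩ ((D ∖ A) ∖ (D ∩ A)) but 1 ∉ ((Y ∪ D) ∪ (A ∪ D)) ∖ ((Y ∩ D) ∖ (D ∩ A)).

Neither inclusion holds.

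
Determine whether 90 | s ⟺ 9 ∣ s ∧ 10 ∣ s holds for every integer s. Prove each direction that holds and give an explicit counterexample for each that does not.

(→) If 90 ∣ s, write s = 90q. Since 90 = 10·9, s = 9·(10q), so 9 ∣ s; and since 90 = 9·10, s = 10·(9q), so 10 ∣ s.

(←) Suppose 9 ∣ s and 10 ∣ s. Any common multiple of 9 and 10 is a multiple of their lcm; here gcd(9, 10) = 1, so lcm(9, 10) = 9·10 = 90, so 90 ∣ s.

Equivalent; both directions hold.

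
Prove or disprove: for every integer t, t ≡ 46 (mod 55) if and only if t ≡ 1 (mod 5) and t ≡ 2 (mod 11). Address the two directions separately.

Both implications hold.

(⟸) If t ≡ 1 (mod 5) and t ≡ 2 (mod 11), then by the Chinese remainder theorem t ≡ 46 (mod 55). This is exactly t ≡ 46 (mod 55).

(⟹) Suppose t ≡ 46 (mod 55); write t = 55j + 46. Since 5 ∣ 55, reducing mod 5 gives t ≡ 46 ≡ 1 (mod 5); since 11 ∣ 55, reducing mod 11 gives t ≡ 46 ≡ 2 (mod 11).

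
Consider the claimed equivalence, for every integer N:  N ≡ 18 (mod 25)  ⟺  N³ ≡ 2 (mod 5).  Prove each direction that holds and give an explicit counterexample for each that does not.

(⇒) Suppose N ≡ 18 (mod 25). Then N³ ≡ 18³ = 5832 (mod 25), and since 5 ∣ 25, also N³ ≡ 2 (mod 5).

(⇐) This fails: take N = 3. Then 3³ = 27 ≡ 2 (mod 5), yet 3 ≡ 3 (mod 25), not 18.

(⇒) holds; (⇐) fails.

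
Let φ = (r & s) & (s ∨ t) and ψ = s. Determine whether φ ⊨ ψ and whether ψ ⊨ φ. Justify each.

Forward direction. Assume the antecedent. If r is true, the antecedent forces (r = T, t = F, s = T) or (r = T, t = T, s = T), and s holds there. If r is false, the antecedent cannot hold. Either way s holds.

Converse. This fails. Under r = F, t = F, s = T, the left side is false but the right side is true.

(⇒) holds; (⇐) fails.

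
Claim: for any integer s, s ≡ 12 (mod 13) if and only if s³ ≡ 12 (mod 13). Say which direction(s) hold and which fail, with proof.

Only the forward direction holds.

(→) Suppose s ≡ 12 (mod 13). Write s = 13j + 12. Then (13j + 12)³ = 2197j³ + 6084j² + 5616j + 1728 = 13(169j³ + 468j² + 432j + 132) + 12, so s³ ≡ 12 (mod 13).

(←) This fails: take s = 4. Then 4³ = 64 ≡ 12 (mod 13), yet 4 ≡ 4 (mod 13), not 12.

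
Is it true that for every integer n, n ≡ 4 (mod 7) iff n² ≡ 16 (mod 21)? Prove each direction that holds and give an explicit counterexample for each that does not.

(⇒) This fails: take n = 18. Then 18 ≡ 4 (mod 7), but 18² = 324 ≡ 9 (mod 21), not 16.

(⇐) This fails: take n = 10. Then 10² = 100 ≡ 16 (mod 21), yet 10 ≡ 3 (mod 7), not 4.

(⇒) fails and (⇐) fails.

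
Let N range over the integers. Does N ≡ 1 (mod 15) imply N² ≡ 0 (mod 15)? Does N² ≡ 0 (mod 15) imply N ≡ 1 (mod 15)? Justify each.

(⟹) This fails: take N = 1. Then 1 ≡ 1 (mod 15), but 1² = 1 ≡ 1 (mod 15), not 0.

(⟸) This fails: take N = 0. Then 0² = 0 ≡ 0 (mod 15), yet 0 ≡ 0 (mod 15), not 1.

(⇒) fails and (⇐) fails.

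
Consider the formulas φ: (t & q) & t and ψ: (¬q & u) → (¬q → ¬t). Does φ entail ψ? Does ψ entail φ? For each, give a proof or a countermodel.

Only the forward implication holds.

(⟹) Assume the antecedent. If t is true, the antecedent forces (t = T, q = T, u = F) or (t = T, q = T, u = T), and (¬q & u) → (¬q → ¬t) holds there. If t is false, the antecedent cannot hold. Either way (¬q & u) → (¬q → ¬t) holds.

(⟸) This fails. Under t = F, q = F, u = F, the left side is false but the right side is true.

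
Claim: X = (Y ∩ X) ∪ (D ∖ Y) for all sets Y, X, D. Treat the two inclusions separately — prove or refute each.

(⊆) fails and (⊇) fails.

Forward inclusion. This inclusion fails. Take Y = ∅, X = {1}, D = ∅; then 1 ∈ X but 1 ∉ (Y ∩ X) ∪ (D ∖ Y).

Reverse inclusion. This inclusion fails. Take Y = ∅, X = ∅, D = {1}; then 1 ∈ (Y ∩ X) ∪ (D ∖ Y) but 1 ∉ X.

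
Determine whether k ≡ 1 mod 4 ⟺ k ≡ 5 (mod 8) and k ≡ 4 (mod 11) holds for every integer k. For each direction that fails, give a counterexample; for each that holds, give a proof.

Forward direction. This fails: k = 1 gives 1 ≡ 1 (mod 4) but 1 ≡ 1 (mod 8), so the conjunction on the right does not hold.

Converse. If k ≡ 5 (mod 8) and k ≡ 4 (mod 11), then by the Chinese remainder theorem k ≡ 37 (mod 88). Since 37 ≡ 1 (mod 4) and 4 ∣ 88, we get k ≡ 1 (mod 4).

The forward direction fails; the converse holds.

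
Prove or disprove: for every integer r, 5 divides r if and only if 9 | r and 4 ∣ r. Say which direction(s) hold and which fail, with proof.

Neither direction holds.

(⟹) This fails: take r = 5. Certainly 5 ∣ 5, but 9 ∤ 5.

(⟸) This fails: take r = 36. Both 9 ∣ 36 and 4 ∣ 36, yet 36 is not a multiple of 5 (since 36 = 7·5 + 1), so 5 ∤ 36.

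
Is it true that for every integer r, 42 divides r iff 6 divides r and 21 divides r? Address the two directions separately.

Both directions hold; the statement is true.

(⟹) If 42 ∣ r, write r = 42q. Since 42 = 7·6, r = 6·(7q), so 6 ∣ r; and since 42 = 2·21, r = 21·(2q), so 21 ∣ r.

(⟸) Suppose 6 ∣ r and 21 ∣ r. Any common multiple of 6 and 21 is a multiple of their lcm; here lcm(6, 21) = 6·21/gcd(6, 21) = 126/3 = 42, so 42 ∣ r.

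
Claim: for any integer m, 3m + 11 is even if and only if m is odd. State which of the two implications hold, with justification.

Converse. Suppose m is odd; write m = 2j + 1. Then 3m + 11 = 3·(2j + 1) + 11 = 2·3j + 14, which is even.

Forward direction. Suppose 3m + 11 is even. Since 3 is odd, 3m and m have the same parity, so 3m + 11 ≡ m + 11 (mod 2). As 11 is odd, 3m + 11 is even exactly when m is odd. Thus m is odd.

The biconditional holds.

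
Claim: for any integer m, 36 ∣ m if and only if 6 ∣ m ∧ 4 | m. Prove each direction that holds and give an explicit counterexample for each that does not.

Only the forward direction holds.

[⇒] If 36 ∣ m, write m = 36q. Since 36 = 6·6, m = 6·(6q), so 6 ∣ m; and since 36 = 9·4, m = 4·(9q), so 4 ∣ m.

[⇐] This fails: take m = 12. Both 6 ∣ 12 and 4 ∣ 12, yet 12 is not a multiple of 36 (since 12 = 0·36 + 12), so 36 ∤ 12.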